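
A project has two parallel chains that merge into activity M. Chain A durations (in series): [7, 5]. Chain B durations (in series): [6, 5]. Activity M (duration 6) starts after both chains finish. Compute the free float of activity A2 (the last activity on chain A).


ES(A2) = sum of predecessors on chain A = 7
EF(A2) = ES + duration = 7 + 5 = 12
Successor of A2 is M. ES(M) = max(sum(A), sum(B)) = max(12, 11) = 12
Free float = ES(successor) - EF(current) = 12 - 12 = 0

0


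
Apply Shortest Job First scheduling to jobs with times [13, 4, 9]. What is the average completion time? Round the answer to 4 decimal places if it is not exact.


SJF order (ascending): [4, 9, 13]
Completion times:
  Job 1: burst=4, C=4
  Job 2: burst=9, C=13
  Job 3: burst=13, C=26
Average completion = 43/3 = 14.3333

14.3333


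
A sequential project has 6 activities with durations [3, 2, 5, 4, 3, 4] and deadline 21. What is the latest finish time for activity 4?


LF(activity 4) = deadline - sum of successor durations
Successors: activities 5 through 6 with durations [3, 4]
Sum of successor durations = 7
LF = 21 - 7 = 14

14


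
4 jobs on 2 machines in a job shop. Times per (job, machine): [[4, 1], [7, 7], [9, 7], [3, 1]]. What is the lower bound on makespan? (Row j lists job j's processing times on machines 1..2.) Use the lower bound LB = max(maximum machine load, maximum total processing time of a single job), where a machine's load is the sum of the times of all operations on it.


Machine loads:
  Machine 1: 4 + 7 + 9 + 3 = 23
  Machine 2: 1 + 7 + 7 + 1 = 16
Max machine load = 23
Job totals:
  Job 1: 5
  Job 2: 14
  Job 3: 16
  Job 4: 4
Max job total = 16
Lower bound = max(23, 16) = 23

23


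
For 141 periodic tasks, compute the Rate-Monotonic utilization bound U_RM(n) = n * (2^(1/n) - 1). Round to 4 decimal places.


Compute 2^(1/141) = 1.0049280405
Subtract 1: 1.0049280405 - 1 = 0.0049280405
Multiply by n: 141 * 0.0049280405 = 0.6948537105
Round to 4 dp: 0.6949

0.6949


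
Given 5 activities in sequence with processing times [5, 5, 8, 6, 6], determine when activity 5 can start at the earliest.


Activity 5 starts after activities 1 through 4 complete.
Predecessor durations: [5, 5, 8, 6]
ES = 5 + 5 + 8 + 6 = 24

24


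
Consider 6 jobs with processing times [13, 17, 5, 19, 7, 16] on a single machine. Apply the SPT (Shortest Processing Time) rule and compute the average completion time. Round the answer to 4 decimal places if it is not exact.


Sort jobs by processing time (SPT order): [5, 7, 13, 16, 17, 19]
Compute completion times sequentially:
  Job 1: processing = 5, completes at 5
  Job 2: processing = 7, completes at 12
  Job 3: processing = 13, completes at 25
  Job 4: processing = 16, completes at 41
  Job 5: processing = 17, completes at 58
  Job 6: processing = 19, completes at 77
Sum of completion times = 218
Average completion time = 218/6 = 36.3333

36.3333


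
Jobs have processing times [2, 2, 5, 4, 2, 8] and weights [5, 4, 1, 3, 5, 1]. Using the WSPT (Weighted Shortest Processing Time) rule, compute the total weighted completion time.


Compute p/w ratios and sort ascending (WSPT): [(2, 5), (2, 5), (2, 4), (4, 3), (5, 1), (8, 1)]
Compute weighted completion times:
  Job (p=2,w=5): C=2, w*C=5*2=10
  Job (p=2,w=5): C=4, w*C=5*4=20
  Job (p=2,w=4): C=6, w*C=4*6=24
  Job (p=4,w=3): C=10, w*C=3*10=30
  Job (p=5,w=1): C=15, w*C=1*15=15
  Job (p=8,w=1): C=23, w*C=1*23=23
Total weighted completion time = 122

122


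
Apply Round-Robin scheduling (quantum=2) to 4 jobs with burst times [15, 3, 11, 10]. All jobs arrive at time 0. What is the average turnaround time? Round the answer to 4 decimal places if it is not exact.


Time quantum = 2
Execution trace:
  J1 runs 2 units, time = 2
  J2 runs 2 units, time = 4
  J3 runs 2 units, time = 6
  J4 runs 2 units, time = 8
  J1 runs 2 units, time = 10
  J2 runs 1 units, time = 11
  J3 runs 2 units, time = 13
  J4 runs 2 units, time = 15
  J1 runs 2 units, time = 17
  J3 runs 2 units, time = 19
  J4 runs 2 units, time = 21
  J1 runs 2 units, time = 23
  J3 runs 2 units, time = 25
  J4 runs 2 units, time = 27
  J1 runs 2 units, time = 29
  J3 runs 2 units, time = 31
  J4 runs 2 units, time = 33
  J1 runs 2 units, time = 35
  J3 runs 1 units, time = 36
  J1 runs 2 units, time = 38
  J1 runs 1 units, time = 39
Finish times: [39, 11, 36, 33]
Average turnaround = 119/4 = 29.75

29.75


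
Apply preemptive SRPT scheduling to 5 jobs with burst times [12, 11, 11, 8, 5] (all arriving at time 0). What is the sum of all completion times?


Since all jobs arrive at t=0, SRPT equals SPT ordering.
SPT order: [5, 8, 11, 11, 12]
Completion times:
  Job 1: p=5, C=5
  Job 2: p=8, C=13
  Job 3: p=11, C=24
  Job 4: p=11, C=35
  Job 5: p=12, C=47
Total completion time = 5 + 13 + 24 + 35 + 47 = 124

124


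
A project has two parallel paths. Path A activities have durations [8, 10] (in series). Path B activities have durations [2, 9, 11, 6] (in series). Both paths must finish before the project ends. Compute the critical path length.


Path A total = 8 + 10 = 18
Path B total = 2 + 9 + 11 + 6 = 28
Critical path = longest path = max(18, 28) = 28

28


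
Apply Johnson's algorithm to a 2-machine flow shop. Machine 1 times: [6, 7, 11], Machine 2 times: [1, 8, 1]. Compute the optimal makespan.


Apply Johnson's rule:
  Group 1 (a <= b): [(2, 7, 8)]
  Group 2 (a > b): [(1, 6, 1), (3, 11, 1)]
Optimal job order: [2, 1, 3]
Schedule:
  Job 2: M1 done at 7, M2 done at 15
  Job 1: M1 done at 13, M2 done at 16
  Job 3: M1 done at 24, M2 done at 25
Makespan = 25

25


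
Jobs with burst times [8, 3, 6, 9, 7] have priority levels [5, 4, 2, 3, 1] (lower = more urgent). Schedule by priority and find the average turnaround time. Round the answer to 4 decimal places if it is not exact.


Sort by priority (ascending = highest first):
Order: [(1, 7), (2, 6), (3, 9), (4, 3), (5, 8)]
Completion times:
  Priority 1, burst=7, C=7
  Priority 2, burst=6, C=13
  Priority 3, burst=9, C=22
  Priority 4, burst=3, C=25
  Priority 5, burst=8, C=33
Average turnaround = 100/5 = 20.0

20.0


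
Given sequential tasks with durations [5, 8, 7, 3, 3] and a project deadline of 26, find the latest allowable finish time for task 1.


LF(activity 1) = deadline - sum of successor durations
Successors: activities 2 through 5 with durations [8, 7, 3, 3]
Sum of successor durations = 21
LF = 26 - 21 = 5

5


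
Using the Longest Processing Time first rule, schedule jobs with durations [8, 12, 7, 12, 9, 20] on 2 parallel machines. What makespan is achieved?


Sort jobs in decreasing order (LPT): [20, 12, 12, 9, 8, 7]
Assign each job to the least loaded machine:
  Machine 1: jobs [20, 9, 7], load = 36
  Machine 2: jobs [12, 12, 8], load = 32
Makespan = max load = 36

36


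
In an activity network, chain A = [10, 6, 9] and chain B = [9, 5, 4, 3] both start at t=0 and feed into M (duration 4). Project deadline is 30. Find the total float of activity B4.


Forward pass: ES(B4) = sum of predecessors on chain B = 18
EF = ES + duration = 18 + 3 = 21
Backward pass: LF(M) = deadline = 30; LS(M) = 30 - 4 = 26
LF(B4) = LS(M) - sum(successors on chain B) = 26 - 0 = 26
LS = LF - duration = 26 - 3 = 23
Total float = LS - ES = 23 - 18 = 5

5


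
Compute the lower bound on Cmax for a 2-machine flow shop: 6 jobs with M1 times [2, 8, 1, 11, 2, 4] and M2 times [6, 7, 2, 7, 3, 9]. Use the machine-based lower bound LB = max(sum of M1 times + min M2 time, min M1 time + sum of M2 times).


LB1 = sum(M1 times) + min(M2 times) = 28 + 2 = 30
LB2 = min(M1 times) + sum(M2 times) = 1 + 34 = 35
Lower bound = max(LB1, LB2) = max(30, 35) = 35

35


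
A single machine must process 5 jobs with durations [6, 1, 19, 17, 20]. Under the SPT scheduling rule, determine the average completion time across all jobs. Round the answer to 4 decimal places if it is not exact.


Sort jobs by processing time (SPT order): [1, 6, 17, 19, 20]
Compute completion times sequentially:
  Job 1: processing = 1, completes at 1
  Job 2: processing = 6, completes at 7
  Job 3: processing = 17, completes at 24
  Job 4: processing = 19, completes at 43
  Job 5: processing = 20, completes at 63
Sum of completion times = 138
Average completion time = 138/5 = 27.6

27.6


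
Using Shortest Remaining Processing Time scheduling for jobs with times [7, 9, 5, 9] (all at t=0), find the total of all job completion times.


Since all jobs arrive at t=0, SRPT equals SPT ordering.
SPT order: [5, 7, 9, 9]
Completion times:
  Job 1: p=5, C=5
  Job 2: p=7, C=12
  Job 3: p=9, C=21
  Job 4: p=9, C=30
Total completion time = 5 + 12 + 21 + 30 = 68

68


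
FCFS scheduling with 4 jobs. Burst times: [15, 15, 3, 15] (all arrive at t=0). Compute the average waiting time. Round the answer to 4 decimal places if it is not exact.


FCFS order (as given): [15, 15, 3, 15]
Waiting times:
  Job 1: wait = 0
  Job 2: wait = 15
  Job 3: wait = 30
  Job 4: wait = 33
Sum of waiting times = 78
Average waiting time = 78/4 = 19.5

19.5


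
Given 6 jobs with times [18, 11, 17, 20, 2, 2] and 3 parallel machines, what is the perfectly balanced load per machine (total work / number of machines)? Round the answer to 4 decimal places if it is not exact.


Total processing time = 18 + 11 + 17 + 20 + 2 + 2 = 70
Number of machines = 3
Ideal balanced load = 70 / 3 = 23.3333

23.3333


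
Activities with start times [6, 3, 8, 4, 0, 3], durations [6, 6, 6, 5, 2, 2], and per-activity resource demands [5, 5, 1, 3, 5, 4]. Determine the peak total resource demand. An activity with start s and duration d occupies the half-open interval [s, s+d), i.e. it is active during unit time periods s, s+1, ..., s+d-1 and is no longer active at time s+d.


Each activity i is active on [start_i, start_i + duration_i).
Compute total resource usage per time slot:
  t=0: active resources = [5], total = 5
  t=1: active resources = [5], total = 5
  t=2: active resources = [], total = 0
  t=3: active resources = [5, 4], total = 9
  t=4: active resources = [5, 3, 4], total = 12
  t=5: active resources = [5, 3], total = 8
  t=6: active resources = [5, 5, 3], total = 13
  t=7: active resources = [5, 5, 3], total = 13
  t=8: active resources = [5, 5, 1, 3], total = 14
  t=9: active resources = [5, 1], total = 6
  t=10: active resources = [5, 1], total = 6
  t=11: active resources = [5, 1], total = 6
  t=12: active resources = [1], total = 1
  t=13: active resources = [1], total = 1
Peak resource demand = 14

14


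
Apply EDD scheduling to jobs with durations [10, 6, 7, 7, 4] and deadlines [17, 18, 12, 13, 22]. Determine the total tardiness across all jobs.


Sort by due date (EDD order): [(7, 12), (7, 13), (10, 17), (6, 18), (4, 22)]
Compute completion times and tardiness:
  Job 1: p=7, d=12, C=7, tardiness=max(0,7-12)=0
  Job 2: p=7, d=13, C=14, tardiness=max(0,14-13)=1
  Job 3: p=10, d=17, C=24, tardiness=max(0,24-17)=7
  Job 4: p=6, d=18, C=30, tardiness=max(0,30-18)=12
  Job 5: p=4, d=22, C=34, tardiness=max(0,34-22)=12
Total tardiness = 32

32


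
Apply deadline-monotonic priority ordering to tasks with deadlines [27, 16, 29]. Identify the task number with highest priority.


Sort tasks by relative deadline (ascending):
  Task 2: deadline = 16
  Task 1: deadline = 27
  Task 3: deadline = 29
Priority order (highest first): [2, 1, 3]
Highest priority task = 2

2


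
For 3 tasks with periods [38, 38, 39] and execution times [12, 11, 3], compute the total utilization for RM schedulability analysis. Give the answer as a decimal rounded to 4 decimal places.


Compute individual utilizations (exact fractions):
  Task 1: C/T = 12/38 = 6/19 (approx. 0.3158)
  Task 2: C/T = 11/38 (approx. 0.2895)
  Task 3: C/T = 3/39 = 1/13 (approx. 0.0769)
Total utilization U = 6/19 + 11/38 + 1/13 = 337/494
Rounded to 4 decimal places: U = 0.6822
RM (Liu & Layland) bound for 3 tasks = 0.779763; compare with U = 337/494 (approx. 0.682186)
U <= bound, so schedulable by RM sufficient condition.

0.6822


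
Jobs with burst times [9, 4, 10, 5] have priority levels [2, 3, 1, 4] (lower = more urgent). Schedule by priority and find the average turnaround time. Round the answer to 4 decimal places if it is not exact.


Sort by priority (ascending = highest first):
Order: [(1, 10), (2, 9), (3, 4), (4, 5)]
Completion times:
  Priority 1, burst=10, C=10
  Priority 2, burst=9, C=19
  Priority 3, burst=4, C=23
  Priority 4, burst=5, C=28
Average turnaround = 80/4 = 20.0

20.0


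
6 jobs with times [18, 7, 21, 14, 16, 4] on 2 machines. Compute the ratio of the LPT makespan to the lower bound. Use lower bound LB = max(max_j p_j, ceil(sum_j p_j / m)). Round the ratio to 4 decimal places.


LPT order: [21, 18, 16, 14, 7, 4]
Machine loads after assignment: [39, 41]
LPT makespan = 41
Lower bound = max(max_job, ceil(total/2)) = max(21, 40) = 40
Ratio = 41 / 40 = 1.025

1.025


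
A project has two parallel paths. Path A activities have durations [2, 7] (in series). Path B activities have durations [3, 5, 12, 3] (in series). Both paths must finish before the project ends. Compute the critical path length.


Path A total = 2 + 7 = 9
Path B total = 3 + 5 + 12 + 3 = 23
Critical path = longest path = max(9, 23) = 23

23


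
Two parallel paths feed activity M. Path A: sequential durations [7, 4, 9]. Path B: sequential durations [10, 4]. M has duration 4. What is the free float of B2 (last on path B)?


ES(B2) = sum of predecessors on chain B = 10
EF(B2) = ES + duration = 10 + 4 = 14
Successor of B2 is M. ES(M) = max(sum(A), sum(B)) = max(20, 14) = 20
Free float = ES(successor) - EF(current) = 20 - 14 = 6

6


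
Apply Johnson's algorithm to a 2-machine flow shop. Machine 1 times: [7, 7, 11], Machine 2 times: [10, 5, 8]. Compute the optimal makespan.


Apply Johnson's rule:
  Group 1 (a <= b): [(1, 7, 10)]
  Group 2 (a > b): [(3, 11, 8), (2, 7, 5)]
Optimal job order: [1, 3, 2]
Schedule:
  Job 1: M1 done at 7, M2 done at 17
  Job 3: M1 done at 18, M2 done at 26
  Job 2: M1 done at 25, M2 done at 31
Makespan = 31

31


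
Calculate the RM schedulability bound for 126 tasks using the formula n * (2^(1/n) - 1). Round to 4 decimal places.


Compute 2^(1/126) = 1.0055163273
Subtract 1: 1.0055163273 - 1 = 0.0055163273
Multiply by n: 126 * 0.0055163273 = 0.6950572398
Round to 4 dp: 0.6951

0.6951


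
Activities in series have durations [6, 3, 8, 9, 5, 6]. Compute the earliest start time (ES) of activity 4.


Activity 4 starts after activities 1 through 3 complete.
Predecessor durations: [6, 3, 8]
ES = 6 + 3 + 8 = 17

17


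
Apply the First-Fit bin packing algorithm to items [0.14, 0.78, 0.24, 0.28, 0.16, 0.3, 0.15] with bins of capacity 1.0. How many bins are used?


Place items sequentially using First-Fit:
  Item 0.14 -> new Bin 1
  Item 0.78 -> Bin 1 (now 0.92)
  Item 0.24 -> new Bin 2
  Item 0.28 -> Bin 2 (now 0.52)
  Item 0.16 -> Bin 2 (now 0.68)
  Item 0.3 -> Bin 2 (now 0.98)
  Item 0.15 -> new Bin 3
Total bins used = 3

3


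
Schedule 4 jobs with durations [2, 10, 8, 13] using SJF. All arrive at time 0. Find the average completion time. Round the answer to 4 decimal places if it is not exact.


SJF order (ascending): [2, 8, 10, 13]
Completion times:
  Job 1: burst=2, C=2
  Job 2: burst=8, C=10
  Job 3: burst=10, C=20
  Job 4: burst=13, C=33
Average completion = 65/4 = 16.25

16.25


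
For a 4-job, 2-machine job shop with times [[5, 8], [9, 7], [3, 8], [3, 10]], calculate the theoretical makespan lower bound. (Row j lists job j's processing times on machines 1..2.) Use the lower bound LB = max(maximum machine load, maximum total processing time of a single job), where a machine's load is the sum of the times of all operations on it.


Machine loads:
  Machine 1: 5 + 9 + 3 + 3 = 20
  Machine 2: 8 + 7 + 8 + 10 = 33
Max machine load = 33
Job totals:
  Job 1: 13
  Job 2: 16
  Job 3: 11
  Job 4: 13
Max job total = 16
Lower bound = max(33, 16) = 33

33


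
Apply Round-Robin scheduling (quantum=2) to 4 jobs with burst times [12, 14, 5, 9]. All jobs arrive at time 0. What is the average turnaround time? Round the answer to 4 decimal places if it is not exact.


Time quantum = 2
Execution trace:
  J1 runs 2 units, time = 2
  J2 runs 2 units, time = 4
  J3 runs 2 units, time = 6
  J4 runs 2 units, time = 8
  J1 runs 2 units, time = 10
  J2 runs 2 units, time = 12
  J3 runs 2 units, time = 14
  J4 runs 2 units, time = 16
  J1 runs 2 units, time = 18
  J2 runs 2 units, time = 20
  J3 runs 1 units, time = 21
  J4 runs 2 units, time = 23
  J1 runs 2 units, time = 25
  J2 runs 2 units, time = 27
  J4 runs 2 units, time = 29
  J1 runs 2 units, time = 31
  J2 runs 2 units, time = 33
  J4 runs 1 units, time = 34
  J1 runs 2 units, time = 36
  J2 runs 2 units, time = 38
  J2 runs 2 units, time = 40
Finish times: [36, 40, 21, 34]
Average turnaround = 131/4 = 32.75

32.75


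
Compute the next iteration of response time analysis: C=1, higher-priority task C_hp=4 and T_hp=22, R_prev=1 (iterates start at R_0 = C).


R_next = C + ceil(R_prev / T_hp) * C_hp
ceil(1 / 22) = ceil(0.0455) = 1
Interference = 1 * 4 = 4
R_next = 1 + 4 = 5

5


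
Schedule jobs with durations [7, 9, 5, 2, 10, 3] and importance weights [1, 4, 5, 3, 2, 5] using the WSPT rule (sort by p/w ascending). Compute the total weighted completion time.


Compute p/w ratios and sort ascending (WSPT): [(3, 5), (2, 3), (5, 5), (9, 4), (10, 2), (7, 1)]
Compute weighted completion times:
  Job (p=3,w=5): C=3, w*C=5*3=15
  Job (p=2,w=3): C=5, w*C=3*5=15
  Job (p=5,w=5): C=10, w*C=5*10=50
  Job (p=9,w=4): C=19, w*C=4*19=76
  Job (p=10,w=2): C=29, w*C=2*29=58
  Job (p=7,w=1): C=36, w*C=1*36=36
Total weighted completion time = 250

250


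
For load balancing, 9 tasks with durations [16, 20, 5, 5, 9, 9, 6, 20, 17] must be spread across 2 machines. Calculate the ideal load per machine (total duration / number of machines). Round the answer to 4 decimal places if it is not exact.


Total processing time = 16 + 20 + 5 + 5 + 9 + 9 + 6 + 20 + 17 = 107
Number of machines = 2
Ideal balanced load = 107 / 2 = 53.5

53.5


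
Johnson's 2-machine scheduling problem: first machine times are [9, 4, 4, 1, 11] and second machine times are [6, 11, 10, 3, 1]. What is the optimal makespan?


Apply Johnson's rule:
  Group 1 (a <= b): [(4, 1, 3), (2, 4, 11), (3, 4, 10)]
  Group 2 (a > b): [(1, 9, 6), (5, 11, 1)]
Optimal job order: [4, 2, 3, 1, 5]
Schedule:
  Job 4: M1 done at 1, M2 done at 4
  Job 2: M1 done at 5, M2 done at 16
  Job 3: M1 done at 9, M2 done at 26
  Job 1: M1 done at 18, M2 done at 32
  Job 5: M1 done at 29, M2 done at 33
Makespan = 33

33


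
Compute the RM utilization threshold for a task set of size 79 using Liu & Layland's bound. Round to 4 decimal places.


Compute 2^(1/79) = 1.0088126194
Subtract 1: 1.0088126194 - 1 = 0.0088126194
Multiply by n: 79 * 0.0088126194 = 0.6961969326
Round to 4 dp: 0.6962

0.6962


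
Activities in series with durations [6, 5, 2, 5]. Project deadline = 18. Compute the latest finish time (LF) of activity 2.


LF(activity 2) = deadline - sum of successor durations
Successors: activities 3 through 4 with durations [2, 5]
Sum of successor durations = 7
LF = 18 - 7 = 11

11


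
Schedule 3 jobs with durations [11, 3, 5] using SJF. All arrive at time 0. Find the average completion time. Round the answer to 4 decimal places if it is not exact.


SJF order (ascending): [3, 5, 11]
Completion times:
  Job 1: burst=3, C=3
  Job 2: burst=5, C=8
  Job 3: burst=11, C=19
Average completion = 30/3 = 10.0

10.0


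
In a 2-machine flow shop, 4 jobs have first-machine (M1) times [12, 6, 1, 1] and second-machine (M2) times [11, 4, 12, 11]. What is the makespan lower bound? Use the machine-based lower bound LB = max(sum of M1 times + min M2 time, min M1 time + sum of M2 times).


LB1 = sum(M1 times) + min(M2 times) = 20 + 4 = 24
LB2 = min(M1 times) + sum(M2 times) = 1 + 38 = 39
Lower bound = max(LB1, LB2) = max(24, 39) = 39

39


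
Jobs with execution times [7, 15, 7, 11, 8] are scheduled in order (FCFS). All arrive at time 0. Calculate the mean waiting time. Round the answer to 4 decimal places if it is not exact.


FCFS order (as given): [7, 15, 7, 11, 8]
Waiting times:
  Job 1: wait = 0
  Job 2: wait = 7
  Job 3: wait = 22
  Job 4: wait = 29
  Job 5: wait = 40
Sum of waiting times = 98
Average waiting time = 98/5 = 19.6

19.6


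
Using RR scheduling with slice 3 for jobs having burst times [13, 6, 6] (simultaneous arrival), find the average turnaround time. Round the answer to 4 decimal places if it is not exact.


Time quantum = 3
Execution trace:
  J1 runs 3 units, time = 3
  J2 runs 3 units, time = 6
  J3 runs 3 units, time = 9
  J1 runs 3 units, time = 12
  J2 runs 3 units, time = 15
  J3 runs 3 units, time = 18
  J1 runs 3 units, time = 21
  J1 runs 3 units, time = 24
  J1 runs 1 units, time = 25
Finish times: [25, 15, 18]
Average turnaround = 58/3 = 19.3333

19.3333


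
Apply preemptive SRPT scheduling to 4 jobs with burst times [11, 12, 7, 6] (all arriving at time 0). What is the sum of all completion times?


Since all jobs arrive at t=0, SRPT equals SPT ordering.
SPT order: [6, 7, 11, 12]
Completion times:
  Job 1: p=6, C=6
  Job 2: p=7, C=13
  Job 3: p=11, C=24
  Job 4: p=12, C=36
Total completion time = 6 + 13 + 24 + 36 = 79

79


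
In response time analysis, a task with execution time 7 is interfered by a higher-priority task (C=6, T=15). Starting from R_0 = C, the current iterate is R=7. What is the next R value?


R_next = C + ceil(R_prev / T_hp) * C_hp
ceil(7 / 15) = ceil(0.4667) = 1
Interference = 1 * 6 = 6
R_next = 7 + 6 = 13

13


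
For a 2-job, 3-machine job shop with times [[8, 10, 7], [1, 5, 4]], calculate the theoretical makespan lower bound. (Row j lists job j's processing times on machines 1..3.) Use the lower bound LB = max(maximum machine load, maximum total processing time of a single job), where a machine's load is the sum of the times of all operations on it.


Machine loads:
  Machine 1: 8 + 1 = 9
  Machine 2: 10 + 5 = 15
  Machine 3: 7 + 4 = 11
Max machine load = 15
Job totals:
  Job 1: 25
  Job 2: 10
Max job total = 25
Lower bound = max(15, 25) = 25

25


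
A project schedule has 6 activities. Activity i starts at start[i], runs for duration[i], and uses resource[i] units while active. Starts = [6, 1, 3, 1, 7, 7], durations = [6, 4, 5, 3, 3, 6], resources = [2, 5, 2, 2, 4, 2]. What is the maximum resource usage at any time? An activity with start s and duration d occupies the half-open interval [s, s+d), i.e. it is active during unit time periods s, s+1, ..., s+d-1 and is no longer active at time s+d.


Each activity i is active on [start_i, start_i + duration_i).
Compute total resource usage per time slot:
  t=0: active resources = [], total = 0
  t=1: active resources = [5, 2], total = 7
  t=2: active resources = [5, 2], total = 7
  t=3: active resources = [5, 2, 2], total = 9
  t=4: active resources = [5, 2], total = 7
  t=5: active resources = [2], total = 2
  t=6: active resources = [2, 2], total = 4
  t=7: active resources = [2, 2, 4, 2], total = 10
  t=8: active resources = [2, 4, 2], total = 8
  t=9: active resources = [2, 4, 2], total = 8
  t=10: active resources = [2, 2], total = 4
  t=11: active resources = [2, 2], total = 4
  t=12: active resources = [2], total = 2
Peak resource demand = 10

10


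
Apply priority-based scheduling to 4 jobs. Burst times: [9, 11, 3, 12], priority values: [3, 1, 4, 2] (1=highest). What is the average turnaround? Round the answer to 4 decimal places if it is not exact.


Sort by priority (ascending = highest first):
Order: [(1, 11), (2, 12), (3, 9), (4, 3)]
Completion times:
  Priority 1, burst=11, C=11
  Priority 2, burst=12, C=23
  Priority 3, burst=9, C=32
  Priority 4, burst=3, C=35
Average turnaround = 101/4 = 25.25

25.25


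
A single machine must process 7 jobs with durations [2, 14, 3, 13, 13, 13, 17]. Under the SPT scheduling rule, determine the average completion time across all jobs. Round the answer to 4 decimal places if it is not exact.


Sort jobs by processing time (SPT order): [2, 3, 13, 13, 13, 14, 17]
Compute completion times sequentially:
  Job 1: processing = 2, completes at 2
  Job 2: processing = 3, completes at 5
  Job 3: processing = 13, completes at 18
  Job 4: processing = 13, completes at 31
  Job 5: processing = 13, completes at 44
  Job 6: processing = 14, completes at 58
  Job 7: processing = 17, completes at 75
Sum of completion times = 233
Average completion time = 233/7 = 33.2857

33.2857


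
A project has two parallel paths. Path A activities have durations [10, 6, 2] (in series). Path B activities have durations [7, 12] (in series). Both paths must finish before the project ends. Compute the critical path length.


Path A total = 10 + 6 + 2 = 18
Path B total = 7 + 12 = 19
Critical path = longest path = max(18, 19) = 19

19


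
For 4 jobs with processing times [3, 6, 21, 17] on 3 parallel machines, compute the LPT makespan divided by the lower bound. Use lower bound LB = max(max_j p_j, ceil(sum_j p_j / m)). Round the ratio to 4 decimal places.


LPT order: [21, 17, 6, 3]
Machine loads after assignment: [21, 17, 9]
LPT makespan = 21
Lower bound = max(max_job, ceil(total/3)) = max(21, 16) = 21
Ratio = 21 / 21 = 1.0

1.0


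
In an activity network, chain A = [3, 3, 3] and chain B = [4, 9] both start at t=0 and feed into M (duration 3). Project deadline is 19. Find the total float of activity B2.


Forward pass: ES(B2) = sum of predecessors on chain B = 4
EF = ES + duration = 4 + 9 = 13
Backward pass: LF(M) = deadline = 19; LS(M) = 19 - 3 = 16
LF(B2) = LS(M) - sum(successors on chain B) = 16 - 0 = 16
LS = LF - duration = 16 - 9 = 7
Total float = LS - ES = 7 - 4 = 3

3


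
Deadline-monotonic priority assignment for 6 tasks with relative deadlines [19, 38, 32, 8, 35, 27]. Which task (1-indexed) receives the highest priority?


Sort tasks by relative deadline (ascending):
  Task 4: deadline = 8
  Task 1: deadline = 19
  Task 6: deadline = 27
  Task 3: deadline = 32
  Task 5: deadline = 35
  Task 2: deadline = 38
Priority order (highest first): [4, 1, 6, 3, 5, 2]
Highest priority task = 4

4


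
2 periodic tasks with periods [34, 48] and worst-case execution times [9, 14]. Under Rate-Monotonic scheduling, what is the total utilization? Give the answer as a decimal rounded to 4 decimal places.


Compute individual utilizations (exact fractions):
  Task 1: C/T = 9/34 (approx. 0.2647)
  Task 2: C/T = 14/48 = 7/24 (approx. 0.2917)
Total utilization U = 9/34 + 7/24 = 227/408
Rounded to 4 decimal places: U = 0.5564
RM (Liu & Layland) bound for 2 tasks = 0.828427; compare with U = 227/408 (approx. 0.556373)
U <= bound, so schedulable by RM sufficient condition.

0.5564


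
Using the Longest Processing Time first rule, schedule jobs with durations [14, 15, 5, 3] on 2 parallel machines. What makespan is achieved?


Sort jobs in decreasing order (LPT): [15, 14, 5, 3]
Assign each job to the least loaded machine:
  Machine 1: jobs [15, 3], load = 18
  Machine 2: jobs [14, 5], load = 19
Makespan = max load = 19

19


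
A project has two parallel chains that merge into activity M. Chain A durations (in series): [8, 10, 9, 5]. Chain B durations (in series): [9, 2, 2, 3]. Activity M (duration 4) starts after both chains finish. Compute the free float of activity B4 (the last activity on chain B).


ES(B4) = sum of predecessors on chain B = 13
EF(B4) = ES + duration = 13 + 3 = 16
Successor of B4 is M. ES(M) = max(sum(A), sum(B)) = max(32, 16) = 32
Free float = ES(successor) - EF(current) = 32 - 16 = 16

16


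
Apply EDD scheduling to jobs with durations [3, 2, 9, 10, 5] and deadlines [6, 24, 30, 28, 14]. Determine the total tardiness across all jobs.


Sort by due date (EDD order): [(3, 6), (5, 14), (2, 24), (10, 28), (9, 30)]
Compute completion times and tardiness:
  Job 1: p=3, d=6, C=3, tardiness=max(0,3-6)=0
  Job 2: p=5, d=14, C=8, tardiness=max(0,8-14)=0
  Job 3: p=2, d=24, C=10, tardiness=max(0,10-24)=0
  Job 4: p=10, d=28, C=20, tardiness=max(0,20-28)=0
  Job 5: p=9, d=30, C=29, tardiness=max(0,29-30)=0
Total tardiness = 0

0


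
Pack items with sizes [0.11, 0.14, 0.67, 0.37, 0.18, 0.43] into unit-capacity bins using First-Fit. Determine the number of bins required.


Place items sequentially using First-Fit:
  Item 0.11 -> new Bin 1
  Item 0.14 -> Bin 1 (now 0.25)
  Item 0.67 -> Bin 1 (now 0.92)
  Item 0.37 -> new Bin 2
  Item 0.18 -> Bin 2 (now 0.55)
  Item 0.43 -> Bin 2 (now 0.98)
Total bins used = 2

2


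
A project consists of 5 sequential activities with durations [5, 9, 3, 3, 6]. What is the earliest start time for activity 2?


Activity 2 starts after activities 1 through 1 complete.
Predecessor durations: [5]
ES = 5 = 5

5


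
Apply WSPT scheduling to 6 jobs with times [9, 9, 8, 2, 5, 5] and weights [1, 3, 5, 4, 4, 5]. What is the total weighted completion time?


Compute p/w ratios and sort ascending (WSPT): [(2, 4), (5, 5), (5, 4), (8, 5), (9, 3), (9, 1)]
Compute weighted completion times:
  Job (p=2,w=4): C=2, w*C=4*2=8
  Job (p=5,w=5): C=7, w*C=5*7=35
  Job (p=5,w=4): C=12, w*C=4*12=48
  Job (p=8,w=5): C=20, w*C=5*20=100
  Job (p=9,w=3): C=29, w*C=3*29=87
  Job (p=9,w=1): C=38, w*C=1*38=38
Total weighted completion time = 316

316


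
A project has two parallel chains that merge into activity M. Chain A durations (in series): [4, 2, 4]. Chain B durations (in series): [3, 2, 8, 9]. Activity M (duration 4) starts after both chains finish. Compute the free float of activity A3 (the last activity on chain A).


ES(A3) = sum of predecessors on chain A = 6
EF(A3) = ES + duration = 6 + 4 = 10
Successor of A3 is M. ES(M) = max(sum(A), sum(B)) = max(10, 22) = 22
Free float = ES(successor) - EF(current) = 22 - 10 = 12

12


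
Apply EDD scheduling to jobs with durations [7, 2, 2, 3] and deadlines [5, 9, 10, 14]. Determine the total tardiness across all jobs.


Sort by due date (EDD order): [(7, 5), (2, 9), (2, 10), (3, 14)]
Compute completion times and tardiness:
  Job 1: p=7, d=5, C=7, tardiness=max(0,7-5)=2
  Job 2: p=2, d=9, C=9, tardiness=max(0,9-9)=0
  Job 3: p=2, d=10, C=11, tardiness=max(0,11-10)=1
  Job 4: p=3, d=14, C=14, tardiness=max(0,14-14)=0
Total tardiness = 3

3


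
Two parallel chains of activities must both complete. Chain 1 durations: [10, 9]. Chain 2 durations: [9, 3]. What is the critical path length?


Path A total = 10 + 9 = 19
Path B total = 9 + 3 = 12
Critical path = longest path = max(19, 12) = 19

19


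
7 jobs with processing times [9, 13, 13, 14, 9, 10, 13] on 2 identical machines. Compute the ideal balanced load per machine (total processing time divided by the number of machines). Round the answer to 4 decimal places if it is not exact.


Total processing time = 9 + 13 + 13 + 14 + 9 + 10 + 13 = 81
Number of machines = 2
Ideal balanced load = 81 / 2 = 40.5

40.5


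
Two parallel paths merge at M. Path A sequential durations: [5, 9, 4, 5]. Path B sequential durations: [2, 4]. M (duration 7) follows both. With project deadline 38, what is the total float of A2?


Forward pass: ES(A2) = sum of predecessors on chain A = 5
EF = ES + duration = 5 + 9 = 14
Backward pass: LF(M) = deadline = 38; LS(M) = 38 - 7 = 31
LF(A2) = LS(M) - sum(successors on chain A) = 31 - 9 = 22
LS = LF - duration = 22 - 9 = 13
Total float = LS - ES = 13 - 5 = 8

8


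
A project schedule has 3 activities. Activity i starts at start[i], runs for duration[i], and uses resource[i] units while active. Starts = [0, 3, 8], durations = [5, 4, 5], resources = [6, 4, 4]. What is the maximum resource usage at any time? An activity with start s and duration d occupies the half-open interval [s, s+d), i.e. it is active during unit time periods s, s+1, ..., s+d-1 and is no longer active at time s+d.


Each activity i is active on [start_i, start_i + duration_i).
Compute total resource usage per time slot:
  t=0: active resources = [6], total = 6
  t=1: active resources = [6], total = 6
  t=2: active resources = [6], total = 6
  t=3: active resources = [6, 4], total = 10
  t=4: active resources = [6, 4], total = 10
  t=5: active resources = [4], total = 4
  t=6: active resources = [4], total = 4
  t=7: active resources = [], total = 0
  t=8: active resources = [4], total = 4
  t=9: active resources = [4], total = 4
  t=10: active resources = [4], total = 4
  t=11: active resources = [4], total = 4
  t=12: active resources = [4], total = 4
Peak resource demand = 10

10


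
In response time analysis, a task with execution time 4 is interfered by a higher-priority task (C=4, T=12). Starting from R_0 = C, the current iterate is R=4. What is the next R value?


R_next = C + ceil(R_prev / T_hp) * C_hp
ceil(4 / 12) = ceil(0.3333) = 1
Interference = 1 * 4 = 4
R_next = 4 + 4 = 8

8


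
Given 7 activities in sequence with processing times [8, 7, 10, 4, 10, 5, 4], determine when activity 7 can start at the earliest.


Activity 7 starts after activities 1 through 6 complete.
Predecessor durations: [8, 7, 10, 4, 10, 5]
ES = 8 + 7 + 10 + 4 + 10 + 5 = 44

44


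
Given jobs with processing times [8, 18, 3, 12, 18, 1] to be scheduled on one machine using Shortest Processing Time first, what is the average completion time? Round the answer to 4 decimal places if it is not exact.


Sort jobs by processing time (SPT order): [1, 3, 8, 12, 18, 18]
Compute completion times sequentially:
  Job 1: processing = 1, completes at 1
  Job 2: processing = 3, completes at 4
  Job 3: processing = 8, completes at 12
  Job 4: processing = 12, completes at 24
  Job 5: processing = 18, completes at 42
  Job 6: processing = 18, completes at 60
Sum of completion times = 143
Average completion time = 143/6 = 23.8333

23.8333


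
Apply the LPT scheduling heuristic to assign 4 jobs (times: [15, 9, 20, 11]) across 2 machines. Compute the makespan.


Sort jobs in decreasing order (LPT): [20, 15, 11, 9]
Assign each job to the least loaded machine:
  Machine 1: jobs [20, 9], load = 29
  Machine 2: jobs [15, 11], load = 26
Makespan = max load = 29

29


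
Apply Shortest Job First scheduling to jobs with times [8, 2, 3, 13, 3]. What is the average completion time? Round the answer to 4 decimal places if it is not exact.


SJF order (ascending): [2, 3, 3, 8, 13]
Completion times:
  Job 1: burst=2, C=2
  Job 2: burst=3, C=5
  Job 3: burst=3, C=8
  Job 4: burst=8, C=16
  Job 5: burst=13, C=29
Average completion = 60/5 = 12.0

12.0


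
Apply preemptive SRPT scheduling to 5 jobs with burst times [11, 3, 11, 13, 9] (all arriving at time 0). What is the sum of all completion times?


Since all jobs arrive at t=0, SRPT equals SPT ordering.
SPT order: [3, 9, 11, 11, 13]
Completion times:
  Job 1: p=3, C=3
  Job 2: p=9, C=12
  Job 3: p=11, C=23
  Job 4: p=11, C=34
  Job 5: p=13, C=47
Total completion time = 3 + 12 + 23 + 34 + 47 = 119

119


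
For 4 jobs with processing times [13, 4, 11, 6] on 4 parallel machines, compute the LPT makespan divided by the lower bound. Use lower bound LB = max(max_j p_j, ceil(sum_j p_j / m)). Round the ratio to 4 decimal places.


LPT order: [13, 11, 6, 4]
Machine loads after assignment: [13, 11, 6, 4]
LPT makespan = 13
Lower bound = max(max_job, ceil(total/4)) = max(13, 9) = 13
Ratio = 13 / 13 = 1.0

1.0


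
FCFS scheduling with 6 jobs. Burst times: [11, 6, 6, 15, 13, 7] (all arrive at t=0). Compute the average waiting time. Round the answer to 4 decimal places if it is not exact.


FCFS order (as given): [11, 6, 6, 15, 13, 7]
Waiting times:
  Job 1: wait = 0
  Job 2: wait = 11
  Job 3: wait = 17
  Job 4: wait = 23
  Job 5: wait = 38
  Job 6: wait = 51
Sum of waiting times = 140
Average waiting time = 140/6 = 23.3333

23.3333


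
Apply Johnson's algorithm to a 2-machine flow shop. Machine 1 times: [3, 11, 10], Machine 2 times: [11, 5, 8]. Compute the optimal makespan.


Apply Johnson's rule:
  Group 1 (a <= b): [(1, 3, 11)]
  Group 2 (a > b): [(3, 10, 8), (2, 11, 5)]
Optimal job order: [1, 3, 2]
Schedule:
  Job 1: M1 done at 3, M2 done at 14
  Job 3: M1 done at 13, M2 done at 22
  Job 2: M1 done at 24, M2 done at 29
Makespan = 29

29


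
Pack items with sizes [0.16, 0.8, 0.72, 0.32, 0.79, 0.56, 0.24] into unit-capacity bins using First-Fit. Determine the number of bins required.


Place items sequentially using First-Fit:
  Item 0.16 -> new Bin 1
  Item 0.8 -> Bin 1 (now 0.96)
  Item 0.72 -> new Bin 2
  Item 0.32 -> new Bin 3
  Item 0.79 -> new Bin 4
  Item 0.56 -> Bin 3 (now 0.88)
  Item 0.24 -> Bin 2 (now 0.96)
Total bins used = 4

4


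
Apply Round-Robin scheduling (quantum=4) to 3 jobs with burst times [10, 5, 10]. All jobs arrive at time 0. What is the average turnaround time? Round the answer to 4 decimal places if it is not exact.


Time quantum = 4
Execution trace:
  J1 runs 4 units, time = 4
  J2 runs 4 units, time = 8
  J3 runs 4 units, time = 12
  J1 runs 4 units, time = 16
  J2 runs 1 units, time = 17
  J3 runs 4 units, time = 21
  J1 runs 2 units, time = 23
  J3 runs 2 units, time = 25
Finish times: [23, 17, 25]
Average turnaround = 65/3 = 21.6667

21.6667


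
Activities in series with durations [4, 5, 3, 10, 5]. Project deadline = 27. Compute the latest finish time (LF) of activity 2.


LF(activity 2) = deadline - sum of successor durations
Successors: activities 3 through 5 with durations [3, 10, 5]
Sum of successor durations = 18
LF = 27 - 18 = 9

9


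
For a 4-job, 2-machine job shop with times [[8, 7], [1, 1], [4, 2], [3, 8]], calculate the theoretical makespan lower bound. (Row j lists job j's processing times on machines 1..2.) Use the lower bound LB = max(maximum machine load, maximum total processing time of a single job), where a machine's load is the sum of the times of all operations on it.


Machine loads:
  Machine 1: 8 + 1 + 4 + 3 = 16
  Machine 2: 7 + 1 + 2 + 8 = 18
Max machine load = 18
Job totals:
  Job 1: 15
  Job 2: 2
  Job 3: 6
  Job 4: 11
Max job total = 15
Lower bound = max(18, 15) = 18

18


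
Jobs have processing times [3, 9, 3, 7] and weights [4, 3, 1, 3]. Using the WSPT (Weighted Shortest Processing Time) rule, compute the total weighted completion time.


Compute p/w ratios and sort ascending (WSPT): [(3, 4), (7, 3), (9, 3), (3, 1)]
Compute weighted completion times:
  Job (p=3,w=4): C=3, w*C=4*3=12
  Job (p=7,w=3): C=10, w*C=3*10=30
  Job (p=9,w=3): C=19, w*C=3*19=57
  Job (p=3,w=1): C=22, w*C=1*22=22
Total weighted completion time = 121

121


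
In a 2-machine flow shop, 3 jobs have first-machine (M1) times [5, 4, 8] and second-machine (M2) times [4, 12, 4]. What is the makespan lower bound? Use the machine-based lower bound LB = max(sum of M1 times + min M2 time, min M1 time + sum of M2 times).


LB1 = sum(M1 times) + min(M2 times) = 17 + 4 = 21
LB2 = min(M1 times) + sum(M2 times) = 4 + 20 = 24
Lower bound = max(LB1, LB2) = max(21, 24) = 24

24


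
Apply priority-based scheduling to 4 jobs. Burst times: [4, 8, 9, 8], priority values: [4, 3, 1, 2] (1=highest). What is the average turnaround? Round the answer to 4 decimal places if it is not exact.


Sort by priority (ascending = highest first):
Order: [(1, 9), (2, 8), (3, 8), (4, 4)]
Completion times:
  Priority 1, burst=9, C=9
  Priority 2, burst=8, C=17
  Priority 3, burst=8, C=25
  Priority 4, burst=4, C=29
Average turnaround = 80/4 = 20.0

20.0


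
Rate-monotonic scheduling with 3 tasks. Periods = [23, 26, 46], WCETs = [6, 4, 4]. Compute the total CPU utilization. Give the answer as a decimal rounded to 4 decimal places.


Compute individual utilizations (exact fractions):
  Task 1: C/T = 6/23 (approx. 0.2609)
  Task 2: C/T = 4/26 = 2/13 (approx. 0.1538)
  Task 3: C/T = 4/46 = 2/23 (approx. 0.087)
Total utilization U = 6/23 + 2/13 + 2/23 = 150/299
Rounded to 4 decimal places: U = 0.5017
RM (Liu & Layland) bound for 3 tasks = 0.779763; compare with U = 150/299 (approx. 0.501672)
U <= bound, so schedulable by RM sufficient condition.

0.5017


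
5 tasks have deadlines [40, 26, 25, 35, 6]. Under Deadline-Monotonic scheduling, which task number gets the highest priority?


Sort tasks by relative deadline (ascending):
  Task 5: deadline = 6
  Task 3: deadline = 25
  Task 2: deadline = 26
  Task 4: deadline = 35
  Task 1: deadline = 40
Priority order (highest first): [5, 3, 2, 4, 1]
Highest priority task = 5

5
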